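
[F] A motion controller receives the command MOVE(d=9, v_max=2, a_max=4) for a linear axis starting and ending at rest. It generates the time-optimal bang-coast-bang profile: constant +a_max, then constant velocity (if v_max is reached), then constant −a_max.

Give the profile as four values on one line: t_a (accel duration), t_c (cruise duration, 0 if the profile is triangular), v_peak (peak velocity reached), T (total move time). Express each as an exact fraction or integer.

t_a=1/2 t_c=4 v_peak=2 T=5

v_max²/a_max = 2²/4 = 1
9 ≥ 1 so v_max reached
t_a = 2/4 = 1/2; v_peak = 2
d_cruise = 9 − 1 = 8; t_c = 8/2 = 4
T = 2·1/2 + 4 = 5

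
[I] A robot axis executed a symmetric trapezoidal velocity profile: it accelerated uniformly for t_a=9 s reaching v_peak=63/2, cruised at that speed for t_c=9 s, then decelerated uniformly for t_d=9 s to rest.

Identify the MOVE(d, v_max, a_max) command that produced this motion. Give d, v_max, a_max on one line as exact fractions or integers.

d=567 v_max=63/2 a_max=7/2

a_max = (63/2)/9 = 7/2
d_a = ½·63/2·9 = 567/4; d_c = 63/2·9 = 567/2
d = 2·567/4 + 567/2 = 567
t_c = 9 > 0 ⇒ limit active, v_max = 63/2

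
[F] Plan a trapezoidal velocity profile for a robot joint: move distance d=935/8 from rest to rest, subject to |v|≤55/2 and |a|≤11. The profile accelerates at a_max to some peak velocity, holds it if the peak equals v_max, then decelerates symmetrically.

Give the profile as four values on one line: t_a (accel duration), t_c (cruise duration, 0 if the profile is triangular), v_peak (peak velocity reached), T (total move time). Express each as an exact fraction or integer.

v_max²/a_max = (55/2)²/11 = 275/4
935/8 ≥ 275/4 so v_max reached
t_a = (55/2)/11 = 5/2; v_peak = 55/2
d_cruise = 935/8 − 275/4 = 385/8; t_c = (385/8)/(55/2) = 7/4
T = 2·5/2 + 7/4 = 27/4

t_a=5/2 t_c=7/4 v_peak=55/2 T=27/4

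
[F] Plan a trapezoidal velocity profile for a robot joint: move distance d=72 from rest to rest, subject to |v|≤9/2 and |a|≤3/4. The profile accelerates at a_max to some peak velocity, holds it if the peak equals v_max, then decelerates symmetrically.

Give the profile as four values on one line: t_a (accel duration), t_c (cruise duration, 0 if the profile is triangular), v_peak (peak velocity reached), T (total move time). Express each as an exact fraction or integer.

(v_max)²/a_max = (9/2)²/(3/4) = 27
72 ≥ 27 ⇒ cruise phase
t_a = (9/2)/(3/4) = 6; v_peak = 9/2
d_cruise = 72 − 27 = 45; t_c = 45/(9/2) = 10
T = 2·6 + 10 = 22

t_a=6 t_c=10 v_peak=9/2 T=22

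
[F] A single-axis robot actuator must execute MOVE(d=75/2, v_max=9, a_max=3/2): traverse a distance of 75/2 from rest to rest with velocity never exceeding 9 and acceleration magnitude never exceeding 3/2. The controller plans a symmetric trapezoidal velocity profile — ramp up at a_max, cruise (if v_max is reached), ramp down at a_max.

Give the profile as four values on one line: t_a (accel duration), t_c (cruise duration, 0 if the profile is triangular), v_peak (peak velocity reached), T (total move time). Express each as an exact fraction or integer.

v_max²/a_max = 9²/(3/2) = 54
75/2 < 54 ⇒ no cruise
v_peak = √(75/2·3/2) = √(225/4) = 15/2
t_a = (15/2)/(3/2) = 5; t_c = 0
T = 2·5 = 10

t_a=5 t_c=0 v_peak=15/2 T=10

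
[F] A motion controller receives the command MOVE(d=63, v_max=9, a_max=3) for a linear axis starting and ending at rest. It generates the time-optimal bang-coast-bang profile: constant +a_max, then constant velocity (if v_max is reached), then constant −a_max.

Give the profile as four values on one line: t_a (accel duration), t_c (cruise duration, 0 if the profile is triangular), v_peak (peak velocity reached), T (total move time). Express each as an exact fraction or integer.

t_a=3 t_c=4 v_peak=9 T=10

(v_max)²/a_max = 9²/3 = 27
63 ≥ 27 → trapezoidal
t_a = 9/3 = 3; v_peak = 9
d_cruise = 63 − 27 = 36; t_c = 36/9 = 4
T = 2·3 + 4 = 10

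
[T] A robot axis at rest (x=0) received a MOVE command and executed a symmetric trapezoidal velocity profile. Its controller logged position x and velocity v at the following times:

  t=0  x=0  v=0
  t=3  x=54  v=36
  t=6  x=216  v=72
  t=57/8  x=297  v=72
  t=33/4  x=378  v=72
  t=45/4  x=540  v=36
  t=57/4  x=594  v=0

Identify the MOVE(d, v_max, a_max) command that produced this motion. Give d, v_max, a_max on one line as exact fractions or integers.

d=594 v_max=72 a_max=12

final state: t=57/4, x=594, v=0 → d = 594
a_max = (36−0)/(3−0) = 12
max v = 72 over t∈[6,33/4] → v_max = 72
check: 72·(6+9/4) = 594 ✓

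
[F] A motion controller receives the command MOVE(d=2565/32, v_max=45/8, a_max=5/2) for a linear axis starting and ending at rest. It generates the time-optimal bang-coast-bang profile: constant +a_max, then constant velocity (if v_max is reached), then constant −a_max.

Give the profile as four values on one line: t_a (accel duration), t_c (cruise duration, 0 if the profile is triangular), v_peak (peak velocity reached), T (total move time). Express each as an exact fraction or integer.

vₘ²/aₘ = (45/8)²/(5/2) = 405/32
2565/32 ≥ 405/32 so v_max reached
t_a = (45/8)/(5/2) = 9/4; v_peak = 45/8
d_cruise = 2565/32 − 405/32 = 135/2; t_c = (135/2)/(45/8) = 12
T = 2·9/4 + 12 = 33/2

t_a=9/4 t_c=12 v_peak=45/8 T=33/2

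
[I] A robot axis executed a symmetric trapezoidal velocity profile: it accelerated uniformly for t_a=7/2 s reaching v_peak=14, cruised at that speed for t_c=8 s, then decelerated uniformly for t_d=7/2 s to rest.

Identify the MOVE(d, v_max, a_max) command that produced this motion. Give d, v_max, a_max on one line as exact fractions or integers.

d=161 v_max=14 a_max=4

a_max = 14/(7/2) = 4
d_a = ½·14·7/2 = 49/2; d_c = 14·8 = 112
d = 2·49/2 + 112 = 161
t_c = 8 > 0 ⇒ limit active, v_max = 14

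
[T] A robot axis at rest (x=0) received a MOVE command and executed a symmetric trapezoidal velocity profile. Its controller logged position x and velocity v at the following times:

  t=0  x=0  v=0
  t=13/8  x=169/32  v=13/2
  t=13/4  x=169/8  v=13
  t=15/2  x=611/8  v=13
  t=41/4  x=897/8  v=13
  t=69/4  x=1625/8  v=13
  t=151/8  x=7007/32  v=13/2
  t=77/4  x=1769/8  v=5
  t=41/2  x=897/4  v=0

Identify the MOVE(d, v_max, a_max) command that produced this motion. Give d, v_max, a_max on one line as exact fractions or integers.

d=897/4 v_max=13 a_max=4

final state: t=41/2, x=897/4, v=0 → d = 897/4
a_max = (13/2−0)/(13/8−0) = 4
max v = 13 over t∈[13/4,69/4] → v_max = 13
check: 13·(13/4+14) = 897/4 ✓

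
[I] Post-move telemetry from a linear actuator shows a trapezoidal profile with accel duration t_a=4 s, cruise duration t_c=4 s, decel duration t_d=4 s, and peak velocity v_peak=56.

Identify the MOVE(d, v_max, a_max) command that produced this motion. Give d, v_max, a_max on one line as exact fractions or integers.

a_max = 56/4 = 14
d_a = ½·56·4 = 112; d_c = 56·4 = 224
d = 2·112 + 224 = 448
t_c = 4 > 0 ⇒ limit active, v_max = 56

d=448 v_max=56 a_max=14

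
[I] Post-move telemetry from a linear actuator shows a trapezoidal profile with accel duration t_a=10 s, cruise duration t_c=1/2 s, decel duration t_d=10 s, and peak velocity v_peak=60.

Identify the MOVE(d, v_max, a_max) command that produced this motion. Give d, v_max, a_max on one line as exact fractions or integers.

d=630 v_max=60 a_max=6

a_max = 60/10 = 6
d_a = ½·60·10 = 300; d_c = 60·1/2 = 30
d = 2·300 + 30 = 630
t_c = 1/2 > 0 so v_max = 60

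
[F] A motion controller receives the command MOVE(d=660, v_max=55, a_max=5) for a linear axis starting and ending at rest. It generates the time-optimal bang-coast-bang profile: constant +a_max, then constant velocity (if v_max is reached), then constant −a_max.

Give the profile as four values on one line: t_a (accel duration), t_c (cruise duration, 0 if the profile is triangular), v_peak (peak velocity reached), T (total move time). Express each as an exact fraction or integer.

t_a=11 t_c=1 v_peak=55 T=23

vₘ²/aₘ = 55²/5 = 605
660 ≥ 605 so v_max reached
t_a = 55/5 = 11; v_peak = 55
d_cruise = 660 − 605 = 55; t_c = 55/55 = 1
T = 2·11 + 1 = 23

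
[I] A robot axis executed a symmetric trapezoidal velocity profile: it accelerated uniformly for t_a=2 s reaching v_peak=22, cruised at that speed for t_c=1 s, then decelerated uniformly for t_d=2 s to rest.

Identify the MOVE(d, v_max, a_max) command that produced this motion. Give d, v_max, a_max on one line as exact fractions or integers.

d=66 v_max=22 a_max=11

a_max = 22/2 = 11
d_a = ½·22·2 = 22; d_c = 22·1 = 22
d = 2·22 + 22 = 66
t_c = 1 > 0 so v_max = 22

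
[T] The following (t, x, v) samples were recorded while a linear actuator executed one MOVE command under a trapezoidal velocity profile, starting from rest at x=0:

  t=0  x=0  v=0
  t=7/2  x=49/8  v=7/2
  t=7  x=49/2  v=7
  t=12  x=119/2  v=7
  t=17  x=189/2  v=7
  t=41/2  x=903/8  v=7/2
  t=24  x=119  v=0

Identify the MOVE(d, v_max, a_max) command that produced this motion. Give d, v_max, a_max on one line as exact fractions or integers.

d=119 v_max=7 a_max=1

final state: t=24, x=119, v=0 → d = 119
a_max = (7/2−0)/(7/2−0) = 1
max v = 7 over t∈[7,17] → v_max = 7
check: 7·(7+10) = 119 ✓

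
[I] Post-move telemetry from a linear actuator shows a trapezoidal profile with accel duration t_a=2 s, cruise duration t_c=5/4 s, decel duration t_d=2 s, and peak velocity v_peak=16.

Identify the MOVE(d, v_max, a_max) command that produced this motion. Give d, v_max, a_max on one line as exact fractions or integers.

a_max = 16/2 = 8
d_a = ½·16·2 = 16; d_c = 16·5/4 = 20
d = 2·16 + 20 = 52
t_c = 5/4 > 0 → v_max = v_peak = 16

d=52 v_max=16 a_max=8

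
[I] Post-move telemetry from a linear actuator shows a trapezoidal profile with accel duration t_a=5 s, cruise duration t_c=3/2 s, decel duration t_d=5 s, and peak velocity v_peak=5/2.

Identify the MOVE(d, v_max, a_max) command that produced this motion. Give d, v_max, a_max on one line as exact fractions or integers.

a_max = (5/2)/5 = 1/2
d_a = ½·5/2·5 = 25/4; d_c = 5/2·3/2 = 15/4
d = 2·25/4 + 15/4 = 65/4
t_c = 3/2 > 0 ⇒ limit active, v_max = 5/2

d=65/4 v_max=5/2 a_max=1/2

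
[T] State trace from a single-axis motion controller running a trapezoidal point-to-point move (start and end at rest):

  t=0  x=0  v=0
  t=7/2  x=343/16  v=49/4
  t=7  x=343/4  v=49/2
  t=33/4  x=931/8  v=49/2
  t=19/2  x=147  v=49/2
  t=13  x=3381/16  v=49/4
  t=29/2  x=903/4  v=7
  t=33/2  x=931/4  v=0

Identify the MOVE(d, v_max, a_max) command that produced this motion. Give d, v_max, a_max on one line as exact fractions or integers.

d=931/4 v_max=49/2 a_max=7/2

final state: t=33/2, x=931/4, v=0 → d = 931/4
a_max = (49/4−0)/(7/2−0) = 7/2
max v = 49/2 over t∈[7,19/2] → v_max = 49/2
check: 49/2·(7+5/2) = 931/4 ✓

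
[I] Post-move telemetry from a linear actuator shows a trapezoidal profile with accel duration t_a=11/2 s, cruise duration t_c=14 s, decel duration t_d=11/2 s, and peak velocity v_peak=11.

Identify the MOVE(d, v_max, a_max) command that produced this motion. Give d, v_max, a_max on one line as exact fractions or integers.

a_max = 11/(11/2) = 2
d_a = ½·11·11/2 = 121/4; d_c = 11·14 = 154
d = 2·121/4 + 154 = 429/2
t_c = 14 > 0 → v_max = v_peak = 11

d=429/2 v_max=11 a_max=2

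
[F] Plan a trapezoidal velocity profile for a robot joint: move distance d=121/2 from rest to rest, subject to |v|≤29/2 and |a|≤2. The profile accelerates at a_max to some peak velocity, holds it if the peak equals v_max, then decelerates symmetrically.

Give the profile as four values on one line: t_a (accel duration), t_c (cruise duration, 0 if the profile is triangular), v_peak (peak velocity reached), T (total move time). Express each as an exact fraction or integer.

t_a=11/2 t_c=0 v_peak=11 T=11

v_max²/a_max = (29/2)²/2 = 841/8
121/2 < 841/8 ⇒ no cruise
v_peak = √(121/2·2) = √121 = 11
t_a = 11/2; t_c = 0
T = 2·11/2 = 11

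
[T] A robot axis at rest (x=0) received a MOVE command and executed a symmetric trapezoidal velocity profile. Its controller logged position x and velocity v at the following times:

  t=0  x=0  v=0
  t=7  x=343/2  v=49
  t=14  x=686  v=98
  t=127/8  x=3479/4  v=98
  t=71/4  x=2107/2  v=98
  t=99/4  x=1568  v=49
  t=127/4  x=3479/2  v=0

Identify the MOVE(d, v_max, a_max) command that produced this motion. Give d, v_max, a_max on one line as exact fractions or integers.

d=3479/2 v_max=98 a_max=7

final state: t=127/4, x=3479/2, v=0 → d = 3479/2
a_max = (49−0)/(7−0) = 7
max v = 98 over t∈[14,71/4] → v_max = 98
check: 98·(14+15/4) = 3479/2 ✓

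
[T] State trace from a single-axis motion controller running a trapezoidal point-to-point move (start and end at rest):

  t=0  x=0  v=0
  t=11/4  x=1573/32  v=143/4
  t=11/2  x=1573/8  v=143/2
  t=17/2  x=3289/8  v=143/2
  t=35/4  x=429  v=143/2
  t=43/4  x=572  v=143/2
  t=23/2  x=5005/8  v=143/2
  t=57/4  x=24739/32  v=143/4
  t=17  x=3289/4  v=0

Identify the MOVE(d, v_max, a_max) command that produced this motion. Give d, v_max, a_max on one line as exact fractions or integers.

final state: t=17, x=3289/4, v=0 → d = 3289/4
a_max = (143/4−0)/(11/4−0) = 13
max v = 143/2 over t∈[11/2,23/2] → v_max = 143/2
check: 143/2·(11/2+6) = 3289/4 ✓

d=3289/4 v_max=143/2 a_max=13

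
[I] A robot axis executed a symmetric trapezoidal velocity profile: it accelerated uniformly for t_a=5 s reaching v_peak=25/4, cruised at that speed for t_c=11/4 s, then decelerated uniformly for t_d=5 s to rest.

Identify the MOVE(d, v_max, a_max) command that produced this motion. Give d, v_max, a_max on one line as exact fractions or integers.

a_max = (25/4)/5 = 5/4
d_a = ½·25/4·5 = 125/8; d_c = 25/4·11/4 = 275/16
d = 2·125/8 + 275/16 = 775/16
t_c = 11/4 > 0 ⇒ limit active, v_max = 25/4

d=775/16 v_max=25/4 a_max=5/4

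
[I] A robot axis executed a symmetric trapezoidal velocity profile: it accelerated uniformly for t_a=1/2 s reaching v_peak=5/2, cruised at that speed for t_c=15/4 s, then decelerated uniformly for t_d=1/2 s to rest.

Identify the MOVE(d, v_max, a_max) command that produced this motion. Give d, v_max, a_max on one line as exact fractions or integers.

d=85/8 v_max=5/2 a_max=5

a_max = (5/2)/(1/2) = 5
d_a = ½·5/2·1/2 = 5/8; d_c = 5/2·15/4 = 75/8
d = 2·5/8 + 75/8 = 85/8
t_c = 15/4 > 0 → v_max = v_peak = 5/2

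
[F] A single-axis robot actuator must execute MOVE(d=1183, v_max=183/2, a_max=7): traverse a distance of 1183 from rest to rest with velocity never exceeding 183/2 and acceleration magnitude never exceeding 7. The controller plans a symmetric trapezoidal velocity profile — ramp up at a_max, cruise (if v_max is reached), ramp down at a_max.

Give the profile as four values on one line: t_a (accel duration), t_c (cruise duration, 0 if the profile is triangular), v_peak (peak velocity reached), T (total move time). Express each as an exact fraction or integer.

(v_max)²/a_max = (183/2)²/7 = 33489/28
1183 < 33489/28 → triangular
v_peak = √(1183·7) = √8281 = 91
t_a = 91/7 = 13; t_c = 0
T = 2·13 = 26

t_a=13 t_c=0 v_peak=91 T=26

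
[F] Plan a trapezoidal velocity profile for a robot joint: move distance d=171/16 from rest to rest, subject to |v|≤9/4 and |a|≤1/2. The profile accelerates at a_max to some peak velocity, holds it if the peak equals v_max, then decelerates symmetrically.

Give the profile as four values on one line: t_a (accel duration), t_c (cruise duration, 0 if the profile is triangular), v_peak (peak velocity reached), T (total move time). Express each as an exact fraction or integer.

v_max²/a_max = (9/4)²/(1/2) = 81/8
171/16 ≥ 81/8 so v_max reached
t_a = (9/4)/(1/2) = 9/2; v_peak = 9/4
d_cruise = 171/16 − 81/8 = 9/16; t_c = (9/16)/(9/4) = 1/4
T = 2·9/2 + 1/4 = 37/4

t_a=9/2 t_c=1/4 v_peak=9/4 T=37/4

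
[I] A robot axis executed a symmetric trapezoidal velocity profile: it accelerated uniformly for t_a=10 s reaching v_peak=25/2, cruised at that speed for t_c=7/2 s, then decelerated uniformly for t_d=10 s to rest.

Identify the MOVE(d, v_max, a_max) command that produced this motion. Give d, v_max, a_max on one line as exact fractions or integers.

d=675/4 v_max=25/2 a_max=5/4

a_max = (25/2)/10 = 5/4
d_a = ½·25/2·10 = 125/2; d_c = 25/2·7/2 = 175/4
d = 2·125/2 + 175/4 = 675/4
t_c = 7/2 > 0 ⇒ limit active, v_max = 25/2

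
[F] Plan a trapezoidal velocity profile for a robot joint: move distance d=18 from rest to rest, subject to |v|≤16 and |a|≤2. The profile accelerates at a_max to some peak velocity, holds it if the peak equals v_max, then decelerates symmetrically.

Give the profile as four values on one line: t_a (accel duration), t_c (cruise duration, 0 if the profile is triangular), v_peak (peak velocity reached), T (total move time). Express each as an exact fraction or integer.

vₘ²/aₘ = 16²/2 = 128
18 < 128 ⇒ no cruise
v_peak = √(18·2) = √36 = 6
t_a = 6/2 = 3; t_c = 0
T = 2·3 = 6

t_a=3 t_c=0 v_peak=6 T=6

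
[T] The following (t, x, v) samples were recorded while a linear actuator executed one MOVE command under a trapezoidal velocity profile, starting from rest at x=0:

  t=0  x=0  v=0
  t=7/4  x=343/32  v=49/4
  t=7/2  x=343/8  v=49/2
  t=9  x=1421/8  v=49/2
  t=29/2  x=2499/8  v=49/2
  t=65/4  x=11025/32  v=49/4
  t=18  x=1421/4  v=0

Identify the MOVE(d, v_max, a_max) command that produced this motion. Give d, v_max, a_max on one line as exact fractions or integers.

d=1421/4 v_max=49/2 a_max=7

final state: t=18, x=1421/4, v=0 → d = 1421/4
a_max = (49/4−0)/(7/4−0) = 7
max v = 49/2 over t∈[7/2,29/2] → v_max = 49/2
check: 49/2·(7/2+11) = 1421/4 ✓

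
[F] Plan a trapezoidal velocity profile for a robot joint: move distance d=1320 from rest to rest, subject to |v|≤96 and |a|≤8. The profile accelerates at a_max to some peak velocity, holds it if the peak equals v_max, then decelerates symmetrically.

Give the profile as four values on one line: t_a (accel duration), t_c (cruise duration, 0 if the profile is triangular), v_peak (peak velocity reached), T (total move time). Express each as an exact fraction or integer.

v_max²/a_max = 96²/8 = 1152
1320 ≥ 1152 → trapezoidal
t_a = 96/8 = 12; v_peak = 96
d_cruise = 1320 − 1152 = 168; t_c = 168/96 = 7/4
T = 2·12 + 7/4 = 103/4

t_a=12 t_c=7/4 v_peak=96 T=103/4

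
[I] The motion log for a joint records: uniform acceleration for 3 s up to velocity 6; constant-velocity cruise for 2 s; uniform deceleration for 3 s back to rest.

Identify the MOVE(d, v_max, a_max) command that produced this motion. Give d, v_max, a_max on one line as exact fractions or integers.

d=30 v_max=6 a_max=2

a_max = 6/3 = 2
d_a = ½·6·3 = 9; d_c = 6·2 = 12
d = 2·9 + 12 = 30
t_c = 2 > 0 so v_max = 6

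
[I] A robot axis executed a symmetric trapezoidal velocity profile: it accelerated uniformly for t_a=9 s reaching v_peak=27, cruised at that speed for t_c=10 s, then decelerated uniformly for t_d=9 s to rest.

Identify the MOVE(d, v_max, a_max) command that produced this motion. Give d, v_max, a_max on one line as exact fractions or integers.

d=513 v_max=27 a_max=3

a_max = 27/9 = 3
d_a = ½·27·9 = 243/2; d_c = 27·10 = 270
d = 2·243/2 + 270 = 513
t_c = 10 > 0 so v_max = 27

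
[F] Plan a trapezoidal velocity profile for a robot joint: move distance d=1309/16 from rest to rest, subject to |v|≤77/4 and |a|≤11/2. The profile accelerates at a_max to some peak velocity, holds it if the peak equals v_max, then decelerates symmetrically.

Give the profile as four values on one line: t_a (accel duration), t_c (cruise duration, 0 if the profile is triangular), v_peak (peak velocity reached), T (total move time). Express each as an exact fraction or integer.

vₘ²/aₘ = (77/4)²/(11/2) = 539/8
1309/16 ≥ 539/8 so v_max reached
t_a = (77/4)/(11/2) = 7/2; v_peak = 77/4
d_cruise = 1309/16 − 539/8 = 231/16; t_c = (231/16)/(77/4) = 3/4
T = 2·7/2 + 3/4 = 31/4

t_a=7/2 t_c=3/4 v_peak=77/4 T=31/4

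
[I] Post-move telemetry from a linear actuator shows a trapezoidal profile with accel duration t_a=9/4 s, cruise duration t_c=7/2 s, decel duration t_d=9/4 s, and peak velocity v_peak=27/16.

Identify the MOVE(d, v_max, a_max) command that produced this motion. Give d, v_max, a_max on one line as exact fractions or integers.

a_max = (27/16)/(9/4) = 3/4
d_a = ½·27/16·9/4 = 243/128; d_c = 27/16·7/2 = 189/32
d = 2·243/128 + 189/32 = 621/64
t_c = 7/2 > 0 → v_max = v_peak = 27/16

d=621/64 v_max=27/16 a_max=3/4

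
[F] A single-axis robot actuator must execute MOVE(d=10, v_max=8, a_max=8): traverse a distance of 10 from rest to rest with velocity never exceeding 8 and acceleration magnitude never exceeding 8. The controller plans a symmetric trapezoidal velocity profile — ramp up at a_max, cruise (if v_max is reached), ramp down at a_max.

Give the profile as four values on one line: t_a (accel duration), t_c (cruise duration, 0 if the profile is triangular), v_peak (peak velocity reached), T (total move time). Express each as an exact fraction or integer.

vₘ²/aₘ = 8²/8 = 8
10 ≥ 8 → trapezoidal
t_a = 8/8 = 1; v_peak = 8
d_cruise = 10 − 8 = 2; t_c = 2/8 = 1/4
T = 2·1 + 1/4 = 9/4

t_a=1 t_c=1/4 v_peak=8 T=9/4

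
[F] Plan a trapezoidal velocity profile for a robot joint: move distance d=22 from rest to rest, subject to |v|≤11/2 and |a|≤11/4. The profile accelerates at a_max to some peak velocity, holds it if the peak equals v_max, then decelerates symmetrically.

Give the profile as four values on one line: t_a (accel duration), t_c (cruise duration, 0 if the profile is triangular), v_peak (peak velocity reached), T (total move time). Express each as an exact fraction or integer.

t_a=2 t_c=2 v_peak=11/2 T=6

v_max²/a_max = (11/2)²/(11/4) = 11
22 ≥ 11 → trapezoidal
t_a = (11/2)/(11/4) = 2; v_peak = 11/2
d_cruise = 22 − 11 = 11; t_c = 11/(11/2) = 2
T = 2·2 + 2 = 6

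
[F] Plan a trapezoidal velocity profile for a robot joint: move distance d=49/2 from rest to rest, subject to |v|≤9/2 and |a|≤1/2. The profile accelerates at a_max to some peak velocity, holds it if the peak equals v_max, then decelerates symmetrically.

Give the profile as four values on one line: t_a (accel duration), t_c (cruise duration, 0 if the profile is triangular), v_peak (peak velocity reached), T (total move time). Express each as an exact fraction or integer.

t_a=7 t_c=0 v_peak=7/2 T=14

v_max²/a_max = (9/2)²/(1/2) = 81/2
49/2 < 81/2 so t_c = 0
v_peak = √(49/2·1/2) = √(49/4) = 7/2
t_a = (7/2)/(1/2) = 7; t_c = 0
T = 2·7 = 14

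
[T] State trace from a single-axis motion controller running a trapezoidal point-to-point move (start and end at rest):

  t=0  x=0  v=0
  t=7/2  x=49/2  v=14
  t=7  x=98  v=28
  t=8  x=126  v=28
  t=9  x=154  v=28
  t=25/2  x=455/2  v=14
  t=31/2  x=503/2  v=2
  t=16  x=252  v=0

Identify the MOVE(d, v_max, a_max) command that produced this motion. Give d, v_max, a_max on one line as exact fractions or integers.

d=252 v_max=28 a_max=4

final state: t=16, x=252, v=0 → d = 252
a_max = (14−0)/(7/2−0) = 4
max v = 28 over t∈[7,9] → v_max = 28
check: 28·(7+2) = 252 ✓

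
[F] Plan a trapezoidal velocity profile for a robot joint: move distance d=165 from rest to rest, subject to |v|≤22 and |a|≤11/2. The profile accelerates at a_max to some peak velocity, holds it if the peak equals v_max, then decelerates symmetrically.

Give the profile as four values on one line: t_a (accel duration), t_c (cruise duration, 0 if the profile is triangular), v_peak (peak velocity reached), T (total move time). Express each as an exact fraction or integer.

vₘ²/aₘ = 22²/(11/2) = 88
165 ≥ 88 → trapezoidal
t_a = 22/(11/2) = 4; v_peak = 22
d_cruise = 165 − 88 = 77; t_c = 77/22 = 7/2
T = 2·4 + 7/2 = 23/2

t_a=4 t_c=7/2 v_peak=22 T=23/2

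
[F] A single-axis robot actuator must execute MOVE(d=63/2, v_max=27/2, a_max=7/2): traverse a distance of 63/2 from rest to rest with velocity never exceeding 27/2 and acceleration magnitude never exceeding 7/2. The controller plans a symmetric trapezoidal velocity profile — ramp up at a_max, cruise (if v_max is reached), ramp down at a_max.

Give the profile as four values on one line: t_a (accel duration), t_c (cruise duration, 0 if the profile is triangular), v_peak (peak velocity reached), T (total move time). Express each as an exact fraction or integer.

vₘ²/aₘ = (27/2)²/(7/2) = 729/14
63/2 < 729/14 ⇒ no cruise
v_peak = √(63/2·7/2) = √(441/4) = 21/2
t_a = (21/2)/(7/2) = 3; t_c = 0
T = 2·3 = 6

t_a=3 t_c=0 v_peak=21/2 T=6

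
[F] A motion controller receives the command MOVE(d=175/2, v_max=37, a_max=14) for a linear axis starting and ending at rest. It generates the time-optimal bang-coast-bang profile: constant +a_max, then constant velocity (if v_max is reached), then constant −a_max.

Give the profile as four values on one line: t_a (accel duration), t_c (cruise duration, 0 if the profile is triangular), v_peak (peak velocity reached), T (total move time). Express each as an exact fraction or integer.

(v_max)²/a_max = 37²/14 = 1369/14
175/2 < 1369/14 ⇒ no cruise
v_peak = √(175/2·14) = √1225 = 35
t_a = 35/14 = 5/2; t_c = 0
T = 2·5/2 = 5

t_a=5/2 t_c=0 v_peak=35 T=5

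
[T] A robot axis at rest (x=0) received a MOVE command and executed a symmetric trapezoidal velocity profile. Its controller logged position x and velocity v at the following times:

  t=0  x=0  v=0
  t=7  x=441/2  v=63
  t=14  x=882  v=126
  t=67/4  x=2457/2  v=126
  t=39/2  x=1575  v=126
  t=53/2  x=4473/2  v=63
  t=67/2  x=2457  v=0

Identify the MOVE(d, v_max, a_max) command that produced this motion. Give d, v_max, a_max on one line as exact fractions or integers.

final state: t=67/2, x=2457, v=0 → d = 2457
a_max = (63−0)/(7−0) = 9
max v = 126 over t∈[14,39/2] → v_max = 126
check: 126·(14+11/2) = 2457 ✓

d=2457 v_max=126 a_max=9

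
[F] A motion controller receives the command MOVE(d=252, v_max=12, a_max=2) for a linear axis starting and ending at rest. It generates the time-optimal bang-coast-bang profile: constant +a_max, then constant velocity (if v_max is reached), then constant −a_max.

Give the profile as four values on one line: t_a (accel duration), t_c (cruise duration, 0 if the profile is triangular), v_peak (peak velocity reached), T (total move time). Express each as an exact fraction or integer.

t_a=6 t_c=15 v_peak=12 T=27

v_max²/a_max = 12²/2 = 72
252 ≥ 72 ⇒ cruise phase
t_a = 12/2 = 6; v_peak = 12
d_cruise = 252 − 72 = 180; t_c = 180/12 = 15
T = 2·6 + 15 = 27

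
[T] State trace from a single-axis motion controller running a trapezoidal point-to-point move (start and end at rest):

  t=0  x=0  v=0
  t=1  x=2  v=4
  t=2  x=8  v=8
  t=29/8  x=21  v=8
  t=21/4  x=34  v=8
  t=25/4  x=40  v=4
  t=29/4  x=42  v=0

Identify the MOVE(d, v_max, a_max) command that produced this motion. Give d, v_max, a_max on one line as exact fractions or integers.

final state: t=29/4, x=42, v=0 → d = 42
a_max = (4−0)/(1−0) = 4
max v = 8 over t∈[2,21/4] → v_max = 8
check: 8·(2+13/4) = 42 ✓

d=42 v_max=8 a_max=4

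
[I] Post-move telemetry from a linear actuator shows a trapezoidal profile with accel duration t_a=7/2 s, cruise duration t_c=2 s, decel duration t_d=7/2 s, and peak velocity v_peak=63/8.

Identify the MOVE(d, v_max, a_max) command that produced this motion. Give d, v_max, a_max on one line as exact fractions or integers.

a_max = (63/8)/(7/2) = 9/4
d_a = ½·63/8·7/2 = 441/32; d_c = 63/8·2 = 63/4
d = 2·441/32 + 63/4 = 693/16
t_c = 2 > 0 so v_max = 63/8

d=693/16 v_max=63/8 a_max=9/4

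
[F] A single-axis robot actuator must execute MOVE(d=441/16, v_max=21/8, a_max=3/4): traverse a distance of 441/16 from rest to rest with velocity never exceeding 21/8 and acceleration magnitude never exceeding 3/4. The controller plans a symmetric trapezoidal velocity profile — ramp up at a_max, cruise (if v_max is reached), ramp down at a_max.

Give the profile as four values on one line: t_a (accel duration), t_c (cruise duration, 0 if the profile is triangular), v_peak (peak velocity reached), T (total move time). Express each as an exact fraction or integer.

(v_max)²/a_max = (21/8)²/(3/4) = 147/16
441/16 ≥ 147/16 so v_max reached
t_a = (21/8)/(3/4) = 7/2; v_peak = 21/8
d_cruise = 441/16 − 147/16 = 147/8; t_c = (147/8)/(21/8) = 7
T = 2·7/2 + 7 = 14

t_a=7/2 t_c=7 v_peak=21/8 T=14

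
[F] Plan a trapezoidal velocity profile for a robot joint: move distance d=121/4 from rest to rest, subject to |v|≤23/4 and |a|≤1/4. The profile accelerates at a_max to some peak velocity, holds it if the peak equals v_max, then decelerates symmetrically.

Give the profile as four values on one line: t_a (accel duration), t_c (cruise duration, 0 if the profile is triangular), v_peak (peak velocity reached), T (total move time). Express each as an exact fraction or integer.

t_a=11 t_c=0 v_peak=11/4 T=22

(v_max)²/a_max = (23/4)²/(1/4) = 529/4
121/4 < 529/4 → triangular
v_peak = √(121/4·1/4) = √(121/16) = 11/4
t_a = (11/4)/(1/4) = 11; t_c = 0
T = 2·11 = 22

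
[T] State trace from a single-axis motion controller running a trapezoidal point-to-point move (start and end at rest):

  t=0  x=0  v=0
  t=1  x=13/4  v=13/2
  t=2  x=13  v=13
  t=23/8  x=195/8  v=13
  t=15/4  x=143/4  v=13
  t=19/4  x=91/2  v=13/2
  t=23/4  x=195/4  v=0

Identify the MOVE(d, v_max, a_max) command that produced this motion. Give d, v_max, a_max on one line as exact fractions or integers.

d=195/4 v_max=13 a_max=13/2

final state: t=23/4, x=195/4, v=0 → d = 195/4
a_max = (13/2−0)/(1−0) = 13/2
max v = 13 over t∈[2,15/4] → v_max = 13
check: 13·(2+7/4) = 195/4 ✓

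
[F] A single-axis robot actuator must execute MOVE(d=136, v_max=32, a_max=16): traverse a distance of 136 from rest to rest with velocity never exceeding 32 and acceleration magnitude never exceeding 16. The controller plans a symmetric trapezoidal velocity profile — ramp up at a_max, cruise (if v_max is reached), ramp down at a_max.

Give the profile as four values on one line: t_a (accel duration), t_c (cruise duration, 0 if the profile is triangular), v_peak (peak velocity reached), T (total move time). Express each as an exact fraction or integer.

vₘ²/aₘ = 32²/16 = 64
136 ≥ 64 so v_max reached
t_a = 32/16 = 2; v_peak = 32
d_cruise = 136 − 64 = 72; t_c = 72/32 = 9/4
T = 2·2 + 9/4 = 25/4

t_a=2 t_c=9/4 v_peak=32 T=25/4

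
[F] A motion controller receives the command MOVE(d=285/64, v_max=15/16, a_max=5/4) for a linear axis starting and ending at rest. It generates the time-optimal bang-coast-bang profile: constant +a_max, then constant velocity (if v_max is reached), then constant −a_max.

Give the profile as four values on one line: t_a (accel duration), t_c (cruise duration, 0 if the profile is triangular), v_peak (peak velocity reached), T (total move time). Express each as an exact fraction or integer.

v_max²/a_max = (15/16)²/(5/4) = 45/64
285/64 ≥ 45/64 so v_max reached
t_a = (15/16)/(5/4) = 3/4; v_peak = 15/16
d_cruise = 285/64 − 45/64 = 15/4; t_c = (15/4)/(15/16) = 4
T = 2·3/4 + 4 = 11/2

t_a=3/4 t_c=4 v_peak=15/16 T=11/2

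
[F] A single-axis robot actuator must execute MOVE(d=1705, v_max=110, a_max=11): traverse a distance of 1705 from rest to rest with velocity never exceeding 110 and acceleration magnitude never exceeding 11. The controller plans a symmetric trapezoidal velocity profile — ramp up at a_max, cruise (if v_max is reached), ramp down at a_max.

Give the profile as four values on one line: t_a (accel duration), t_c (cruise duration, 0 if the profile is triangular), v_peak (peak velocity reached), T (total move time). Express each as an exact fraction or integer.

t_a=10 t_c=11/2 v_peak=110 T=51/2

(v_max)²/a_max = 110²/11 = 1100
1705 ≥ 1100 → trapezoidal
t_a = 110/11 = 10; v_peak = 110
d_cruise = 1705 − 1100 = 605; t_c = 605/110 = 11/2
T = 2·10 + 11/2 = 51/2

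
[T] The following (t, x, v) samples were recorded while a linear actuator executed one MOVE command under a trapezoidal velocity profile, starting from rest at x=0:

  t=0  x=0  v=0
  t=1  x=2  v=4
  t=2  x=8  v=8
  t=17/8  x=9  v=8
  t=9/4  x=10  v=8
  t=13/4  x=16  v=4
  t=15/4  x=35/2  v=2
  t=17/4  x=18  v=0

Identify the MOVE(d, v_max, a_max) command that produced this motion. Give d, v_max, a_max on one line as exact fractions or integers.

final state: t=17/4, x=18, v=0 → d = 18
a_max = (4−0)/(1−0) = 4
max v = 8 over t∈[2,9/4] → v_max = 8
check: 8·(2+1/4) = 18 ✓

d=18 v_max=8 a_max=4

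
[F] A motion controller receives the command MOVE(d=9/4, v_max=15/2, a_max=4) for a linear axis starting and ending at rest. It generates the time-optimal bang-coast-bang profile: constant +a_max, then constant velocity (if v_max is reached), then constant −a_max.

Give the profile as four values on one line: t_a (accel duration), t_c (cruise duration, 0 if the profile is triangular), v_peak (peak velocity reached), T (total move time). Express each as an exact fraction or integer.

t_a=3/4 t_c=0 v_peak=3 T=3/2

(v_max)²/a_max = (15/2)²/4 = 225/16
9/4 < 225/16 so t_c = 0
v_peak = √(9/4·4) = √9 = 3
t_a = 3/4; t_c = 0
T = 2·3/4 = 3/2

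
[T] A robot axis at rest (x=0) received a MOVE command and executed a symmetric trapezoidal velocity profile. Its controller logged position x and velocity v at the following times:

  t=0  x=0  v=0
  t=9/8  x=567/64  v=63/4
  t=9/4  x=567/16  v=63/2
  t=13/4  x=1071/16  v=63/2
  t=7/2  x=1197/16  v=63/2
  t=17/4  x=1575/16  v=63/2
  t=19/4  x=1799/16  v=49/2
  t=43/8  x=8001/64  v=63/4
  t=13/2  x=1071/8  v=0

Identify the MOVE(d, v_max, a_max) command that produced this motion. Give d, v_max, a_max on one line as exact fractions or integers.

final state: t=13/2, x=1071/8, v=0 → d = 1071/8
a_max = (63/4−0)/(9/8−0) = 14
max v = 63/2 over t∈[9/4,17/4] → v_max = 63/2
check: 63/2·(9/4+2) = 1071/8 ✓

d=1071/8 v_max=63/2 a_max=14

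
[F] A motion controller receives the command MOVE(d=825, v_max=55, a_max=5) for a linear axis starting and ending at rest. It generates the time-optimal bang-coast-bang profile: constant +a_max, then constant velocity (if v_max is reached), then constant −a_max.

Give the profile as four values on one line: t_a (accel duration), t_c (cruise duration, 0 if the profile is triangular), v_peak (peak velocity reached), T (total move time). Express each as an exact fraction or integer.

v_max²/a_max = 55²/5 = 605
825 ≥ 605 → trapezoidal
t_a = 55/5 = 11; v_peak = 55
d_cruise = 825 − 605 = 220; t_c = 220/55 = 4
T = 2·11 + 4 = 26

t_a=11 t_c=4 v_peak=55 T=26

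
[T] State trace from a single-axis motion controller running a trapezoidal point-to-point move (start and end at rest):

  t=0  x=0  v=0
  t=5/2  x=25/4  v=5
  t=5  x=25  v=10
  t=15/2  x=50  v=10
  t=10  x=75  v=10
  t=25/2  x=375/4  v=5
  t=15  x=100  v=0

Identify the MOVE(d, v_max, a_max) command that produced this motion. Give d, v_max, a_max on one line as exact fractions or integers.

final state: t=15, x=100, v=0 → d = 100
a_max = (5−0)/(5/2−0) = 2
max v = 10 over t∈[5,10] → v_max = 10
check: 10·(5+5) = 100 ✓

d=100 v_max=10 a_max=2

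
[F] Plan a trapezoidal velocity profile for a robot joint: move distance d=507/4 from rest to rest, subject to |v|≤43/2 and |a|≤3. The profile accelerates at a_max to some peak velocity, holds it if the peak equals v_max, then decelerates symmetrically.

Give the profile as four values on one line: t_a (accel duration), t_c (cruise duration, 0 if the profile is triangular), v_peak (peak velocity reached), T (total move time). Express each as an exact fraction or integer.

t_a=13/2 t_c=0 v_peak=39/2 T=13

vₘ²/aₘ = (43/2)²/3 = 1849/12
507/4 < 1849/12 → triangular
v_peak = √(507/4·3) = √(1521/4) = 39/2
t_a = (39/2)/3 = 13/2; t_c = 0
T = 2·13/2 = 13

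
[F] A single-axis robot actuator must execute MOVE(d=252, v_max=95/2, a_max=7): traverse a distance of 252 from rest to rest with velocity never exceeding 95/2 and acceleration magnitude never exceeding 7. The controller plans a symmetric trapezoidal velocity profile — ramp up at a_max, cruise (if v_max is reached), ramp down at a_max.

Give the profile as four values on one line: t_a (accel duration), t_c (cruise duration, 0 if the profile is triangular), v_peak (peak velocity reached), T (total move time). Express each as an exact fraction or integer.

(v_max)²/a_max = (95/2)²/7 = 9025/28
252 < 9025/28 → triangular
v_peak = √(252·7) = √1764 = 42
t_a = 42/7 = 6; t_c = 0
T = 2·6 = 12

t_a=6 t_c=0 v_peak=42 T=12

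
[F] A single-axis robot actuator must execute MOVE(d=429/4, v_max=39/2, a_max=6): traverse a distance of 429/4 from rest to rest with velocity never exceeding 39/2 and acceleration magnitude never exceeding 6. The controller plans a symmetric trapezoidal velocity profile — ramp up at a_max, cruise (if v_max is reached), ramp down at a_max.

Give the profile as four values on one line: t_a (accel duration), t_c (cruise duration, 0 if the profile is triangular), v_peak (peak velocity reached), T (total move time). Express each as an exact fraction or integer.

t_a=13/4 t_c=9/4 v_peak=39/2 T=35/4

v_max²/a_max = (39/2)²/6 = 507/8
429/4 ≥ 507/8 → trapezoidal
t_a = (39/2)/6 = 13/4; v_peak = 39/2
d_cruise = 429/4 − 507/8 = 351/8; t_c = (351/8)/(39/2) = 9/4
T = 2·13/4 + 9/4 = 35/4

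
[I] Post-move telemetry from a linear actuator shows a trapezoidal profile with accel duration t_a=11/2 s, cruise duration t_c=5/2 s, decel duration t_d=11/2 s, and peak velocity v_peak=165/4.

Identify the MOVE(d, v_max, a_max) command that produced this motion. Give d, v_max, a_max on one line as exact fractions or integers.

a_max = (165/4)/(11/2) = 15/2
d_a = ½·165/4·11/2 = 1815/16; d_c = 165/4·5/2 = 825/8
d = 2·1815/16 + 825/8 = 330
t_c = 5/2 > 0 ⇒ limit active, v_max = 165/4

d=330 v_max=165/4 a_max=15/2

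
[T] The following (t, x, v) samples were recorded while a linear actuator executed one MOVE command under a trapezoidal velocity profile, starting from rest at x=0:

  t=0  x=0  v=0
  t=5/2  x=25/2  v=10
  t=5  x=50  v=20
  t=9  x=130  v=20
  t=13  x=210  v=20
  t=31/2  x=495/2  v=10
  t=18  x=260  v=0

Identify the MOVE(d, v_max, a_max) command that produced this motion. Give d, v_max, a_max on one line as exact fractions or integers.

final state: t=18, x=260, v=0 → d = 260
a_max = (10−0)/(5/2−0) = 4
max v = 20 over t∈[5,13] → v_max = 20
check: 20·(5+8) = 260 ✓

d=260 v_max=20 a_max=4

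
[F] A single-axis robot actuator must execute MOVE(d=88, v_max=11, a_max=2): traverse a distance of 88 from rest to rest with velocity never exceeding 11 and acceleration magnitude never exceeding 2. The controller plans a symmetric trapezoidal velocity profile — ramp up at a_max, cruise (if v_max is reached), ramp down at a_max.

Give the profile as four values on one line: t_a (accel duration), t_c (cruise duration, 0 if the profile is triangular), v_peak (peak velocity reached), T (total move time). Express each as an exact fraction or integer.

t_a=11/2 t_c=5/2 v_peak=11 T=27/2

v_max²/a_max = 11²/2 = 121/2
88 ≥ 121/2 → trapezoidal
t_a = 11/2; v_peak = 11
d_cruise = 88 − 121/2 = 55/2; t_c = (55/2)/11 = 5/2
T = 2·11/2 + 5/2 = 27/2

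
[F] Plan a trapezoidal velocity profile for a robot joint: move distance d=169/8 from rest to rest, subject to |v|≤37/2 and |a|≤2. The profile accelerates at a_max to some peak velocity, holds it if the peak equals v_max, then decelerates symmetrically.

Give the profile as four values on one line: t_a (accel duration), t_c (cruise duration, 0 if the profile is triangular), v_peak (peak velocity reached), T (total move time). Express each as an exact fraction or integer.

t_a=13/4 t_c=0 v_peak=13/2 T=13/2

v_max²/a_max = (37/2)²/2 = 1369/8
169/8 < 1369/8 → triangular
v_peak = √(169/8·2) = √(169/4) = 13/2
t_a = (13/2)/2 = 13/4; t_c = 0
T = 2·13/4 = 13/2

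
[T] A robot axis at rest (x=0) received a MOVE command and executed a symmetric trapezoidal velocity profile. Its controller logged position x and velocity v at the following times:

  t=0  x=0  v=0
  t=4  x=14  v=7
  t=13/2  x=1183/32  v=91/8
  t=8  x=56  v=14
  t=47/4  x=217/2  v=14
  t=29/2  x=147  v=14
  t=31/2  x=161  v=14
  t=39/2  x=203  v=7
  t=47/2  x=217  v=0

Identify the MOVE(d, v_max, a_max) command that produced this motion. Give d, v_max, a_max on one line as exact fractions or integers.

d=217 v_max=14 a_max=7/4

final state: t=47/2, x=217, v=0 → d = 217
a_max = (7−0)/(4−0) = 7/4
max v = 14 over t∈[8,31/2] → v_max = 14
check: 14·(8+15/2) = 217 ✓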